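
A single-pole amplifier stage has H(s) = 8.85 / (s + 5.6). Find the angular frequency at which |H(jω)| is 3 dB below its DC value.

For a single-pole low-pass, the −3 dB point is at the pole: ω = 5.6 rad s⁻¹.

5.6 rad s⁻¹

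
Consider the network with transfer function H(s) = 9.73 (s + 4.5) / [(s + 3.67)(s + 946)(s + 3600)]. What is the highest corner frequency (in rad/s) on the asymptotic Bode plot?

Break frequencies occur at each pole and zero magnitude: 3.67 rad/s, 4.5 rad/s, 946 rad/s, 3600 rad/s.
The highest is 3600 rad/s.

3600 rad/s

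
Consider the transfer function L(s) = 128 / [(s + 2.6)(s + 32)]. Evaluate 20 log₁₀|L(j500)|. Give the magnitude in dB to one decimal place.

|j500 + 2.6| = √(500² + 2.6²) = 500
|j500 + 32| = √(500² + 32²) = 501
|L(j500)| = 128 / (500 × 501) = 0.00051095
20 log₁₀(0.00051095) = -65.83 dB

-65.8 dB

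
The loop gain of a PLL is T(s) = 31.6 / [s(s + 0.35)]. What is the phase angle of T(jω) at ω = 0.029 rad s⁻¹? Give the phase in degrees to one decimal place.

∠(j0.029 + 0.35) = arctan(0.029/0.35) = 4.74°
∠(j0.029) = 90.00°
∠T(j0.029) = − (4.74° + 90.00°) = -94.74°

-94.7°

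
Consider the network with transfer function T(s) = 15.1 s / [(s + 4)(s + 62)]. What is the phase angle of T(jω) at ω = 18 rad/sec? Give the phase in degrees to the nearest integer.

∠(j18) = 90.00°
∠(j18 + 4) = arctan(18/4) = 77.47°
∠(j18 + 62) = arctan(18/62) = 16.19°
∠T(j18) = 90.00° − (77.47° + 16.19°) = -3.66°

-4°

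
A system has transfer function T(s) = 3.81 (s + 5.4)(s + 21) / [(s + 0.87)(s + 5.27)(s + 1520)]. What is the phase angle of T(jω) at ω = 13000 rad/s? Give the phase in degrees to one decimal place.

-83.4 deg

∠(j13000 + 5.4) = arctan(13000/5.4) = 89.98°
∠(j13000 + 21) = arctan(13000/21) = 89.91°
∠(j13000 + 0.87) = arctan(13000/0.87) = 90.00°
∠(j13000 + 5.27) = arctan(13000/5.27) = 89.98°
∠(j13000 + 1520) = arctan(13000/1520) = 83.33°
∠T(j13000) = 89.98° + 89.91° − (90.00° + 89.98° + 83.33°) = -83.42°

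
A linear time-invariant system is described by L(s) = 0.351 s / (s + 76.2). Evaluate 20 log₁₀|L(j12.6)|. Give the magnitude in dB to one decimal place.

-24.8 dB

|j12.6| = 12.6
|j12.6 + 76.2| = √(12.6² + 76.2²) = 77.23
|L(j12.6)| = 0.351 × 12.6 / 77.23 = 0.057262
20 log₁₀(0.057262) = -24.84 dB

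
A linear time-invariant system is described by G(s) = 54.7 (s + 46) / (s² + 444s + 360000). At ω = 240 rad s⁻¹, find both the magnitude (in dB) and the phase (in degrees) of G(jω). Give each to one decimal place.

|G| = -27.6 dB, ∠G = 59.7°

|j240 + 46| = √(240² + 46²) = 244.4
|(j240)² + 444(j240) + 360000| = |3.024e+05 + j1.0656e+05| = 3.206e+05
|G(j240)| = 54.7 × 244.4 / 3.206e+05 = 0.04169
20 log₁₀(0.04169) = -27.60 dB
∠(j240 + 46) = arctan(240/46) = 79.15°
∠[(j240)² + 444(j240) + 360000] = ∠[3.024e+05 + j1.0656e+05] = 19.41°
∠G(j240) = 79.15° − 19.41° = 59.74°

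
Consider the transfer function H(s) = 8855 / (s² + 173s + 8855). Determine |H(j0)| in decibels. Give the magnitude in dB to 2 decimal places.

H(0) = 8855 / 8855 = 1
20 log₁₀(1) = 0.000 dB

0.00 dB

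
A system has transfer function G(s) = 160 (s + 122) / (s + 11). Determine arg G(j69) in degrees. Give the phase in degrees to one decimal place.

-51.5°

∠(j69 + 122) = arctan(69/122) = 29.49°
∠(j69 + 11) = arctan(69/11) = 80.94°
∠G(j69) = 29.49° − 80.94° = -51.45°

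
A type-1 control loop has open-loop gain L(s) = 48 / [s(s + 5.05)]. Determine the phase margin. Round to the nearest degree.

40°

Gain crossover: |L(jω)| = 1 at ω ≈ 6.08 rad/s.
∠L(j6.08) = −90° − arctan(6.08/5.05) ≈ -140.27°
PM = 180° + (-140.27°) = 39.73°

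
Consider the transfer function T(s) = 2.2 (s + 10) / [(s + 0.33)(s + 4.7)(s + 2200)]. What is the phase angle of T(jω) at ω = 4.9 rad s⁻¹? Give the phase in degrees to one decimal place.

-106.4°

∠(j4.9 + 10) = arctan(4.9/10) = 26.10°
∠(j4.9 + 0.33) = arctan(4.9/0.33) = 86.15°
∠(j4.9 + 4.7) = arctan(4.9/4.7) = 46.19°
∠(j4.9 + 2200) = arctan(4.9/2200) = 0.13°
∠T(j4.9) = 26.10° − (86.15° + 46.19° + 0.13°) = -106.36°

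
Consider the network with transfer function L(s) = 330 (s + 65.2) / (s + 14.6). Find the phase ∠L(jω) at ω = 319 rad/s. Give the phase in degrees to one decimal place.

∠(j319 + 65.2) = arctan(319/65.2) = 78.45°
∠(j319 + 14.6) = arctan(319/14.6) = 87.38°
∠L(j319) = 78.45° − 87.38° = -8.93°

-8.9°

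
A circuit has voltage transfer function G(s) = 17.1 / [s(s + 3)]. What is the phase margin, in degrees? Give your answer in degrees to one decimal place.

Gain crossover: |G(jω)| = 1 at ω ≈ 3.63 rad/s.
∠G(j3.63) = −90° − arctan(3.63/3) ≈ -140.43°
PM = 180° + (-140.43°) = 39.57°

39.6 deg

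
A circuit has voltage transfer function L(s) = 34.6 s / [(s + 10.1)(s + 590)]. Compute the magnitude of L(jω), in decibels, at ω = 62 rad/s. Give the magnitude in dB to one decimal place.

-24.8 dB

|j62| = 62
|j62 + 10.1| = √(62² + 10.1²) = 62.82
|j62 + 590| = √(62² + 590²) = 593.2
|L(j62)| = 34.6 × 62 / (62.82 × 593.2) = 0.057564
20 log₁₀(0.057564) = -24.80 dB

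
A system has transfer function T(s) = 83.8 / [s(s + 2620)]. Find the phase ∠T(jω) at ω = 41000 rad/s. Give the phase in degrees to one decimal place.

-176.3°

∠(j41000 + 2620) = arctan(41000/2620) = 86.34°
∠(j41000) = 90.00°
∠T(j41000) = − (86.34° + 90.00°) = -176.34°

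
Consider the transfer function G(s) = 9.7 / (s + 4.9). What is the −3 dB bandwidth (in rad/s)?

For a single-pole low-pass, the −3 dB point is at the pole: ω = 4.9 rad/s.

4.9 rad/s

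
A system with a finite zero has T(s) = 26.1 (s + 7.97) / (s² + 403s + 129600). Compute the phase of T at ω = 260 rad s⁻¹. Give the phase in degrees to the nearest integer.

∠(j260 + 7.97) = arctan(260/7.97) = 88.24°
∠[(j260)² + 403(j260) + 129600] = ∠[62000 + j1.0478e+05] = 59.39°
∠T(j260) = 88.24° − 59.39° = 28.86°

29°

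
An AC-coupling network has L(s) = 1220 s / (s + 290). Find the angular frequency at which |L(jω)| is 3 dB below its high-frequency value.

290 rad/s

For a single-pole high-pass, the −3 dB point is at the pole: ω = 290 rad/s.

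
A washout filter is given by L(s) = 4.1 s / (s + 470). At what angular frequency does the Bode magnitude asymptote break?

470 rad/s

The single real pole at s = −470 gives a corner at ω = 470 rad/s.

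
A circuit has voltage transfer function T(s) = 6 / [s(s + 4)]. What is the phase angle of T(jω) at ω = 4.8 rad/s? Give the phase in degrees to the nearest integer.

-140°

∠(j4.8 + 4) = arctan(4.8/4) = 50.19°
∠(j4.8) = 90.00°
∠T(j4.8) = − (50.19° + 90.00°) = -140.19°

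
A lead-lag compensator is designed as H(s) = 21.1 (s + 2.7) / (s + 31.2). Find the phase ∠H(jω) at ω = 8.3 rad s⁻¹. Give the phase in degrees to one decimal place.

57.1 deg

∠(j8.3 + 2.7) = arctan(8.3/2.7) = 71.98°
∠(j8.3 + 31.2) = arctan(8.3/31.2) = 14.90°
∠H(j8.3) = 71.98° − 14.90° = 57.08°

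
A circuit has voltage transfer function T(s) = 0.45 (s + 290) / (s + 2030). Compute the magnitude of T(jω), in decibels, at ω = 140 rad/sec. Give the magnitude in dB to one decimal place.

-22.9 dB

|j140 + 290| = √(140² + 290²) = 322
|j140 + 2030| = √(140² + 2030²) = 2035
|T(j140)| = 0.45 × 322 / 2035 = 0.071216
20 log₁₀(0.071216) = -22.95 dB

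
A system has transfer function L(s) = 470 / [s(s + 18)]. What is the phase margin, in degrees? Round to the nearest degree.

45 deg

Gain crossover: |L(jω)| = 1 at ω ≈ 18.3 rad/s.
∠L(j18.3) = −90° − arctan(18.3/18) ≈ -135.48°
PM = 180° + (-135.48°) = 44.52°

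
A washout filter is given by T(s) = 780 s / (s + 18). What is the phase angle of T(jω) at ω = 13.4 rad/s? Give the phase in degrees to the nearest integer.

53°

∠(j13.4) = 90.00°
∠(j13.4 + 18) = arctan(13.4/18) = 36.67°
∠T(j13.4) = 90.00° − 36.67° = 53.33°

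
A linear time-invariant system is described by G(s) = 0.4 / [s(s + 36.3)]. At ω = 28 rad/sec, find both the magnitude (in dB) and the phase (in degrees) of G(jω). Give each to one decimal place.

|G| = -70.1 dB, ∠G = -127.6°

|j28 + 36.3| = √(28² + 36.3²) = 45.84
|j28| = 28
|G(j28)| = 0.4 / (45.84 × 28) = 0.00031161
20 log₁₀(0.00031161) = -70.13 dB
∠(j28 + 36.3) = arctan(28/36.3) = 37.64°
∠(j28) = 90.00°
∠G(j28) = − (37.64° + 90.00°) = -127.64°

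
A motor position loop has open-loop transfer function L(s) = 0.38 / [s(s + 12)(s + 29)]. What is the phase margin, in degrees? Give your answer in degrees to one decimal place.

90.0°

Gain crossover: |L(jω)| = 1 at ω ≈ 0.00109 rad/s.
∠L(j0.00109) = −90° − arctan(0.00109/12) − arctan(0.00109/29) ≈ -90.01°
PM = 180° + (-90.01°) = 89.99°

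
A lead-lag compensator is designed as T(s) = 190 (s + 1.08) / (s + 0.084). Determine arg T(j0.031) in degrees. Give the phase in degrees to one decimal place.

-18.6 deg

∠(j0.031 + 1.08) = arctan(0.031/1.08) = 1.64°
∠(j0.031 + 0.084) = arctan(0.031/0.084) = 20.26°
∠T(j0.031) = 1.64° − 20.26° = -18.61°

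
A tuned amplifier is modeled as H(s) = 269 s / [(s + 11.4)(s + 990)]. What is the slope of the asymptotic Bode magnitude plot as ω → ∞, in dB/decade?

With 1 zero and 2 poles, the high-frequency asymptotic slope is 20 × (1 − 2) = -20 dB/decade.

-20 dB/decade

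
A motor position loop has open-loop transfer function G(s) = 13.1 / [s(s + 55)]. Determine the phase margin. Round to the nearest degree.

90°

Gain crossover: |G(jω)| = 1 at ω ≈ 0.238 rad/s.
∠G(j0.238) = −90° − arctan(0.238/55) ≈ -90.25°
PM = 180° + (-90.25°) = 89.75°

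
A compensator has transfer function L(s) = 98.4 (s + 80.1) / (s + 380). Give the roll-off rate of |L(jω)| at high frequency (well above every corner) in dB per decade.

With 1 zero and 1 pole, the high-frequency asymptotic slope is 20 × (1 − 1) = 0 dB/decade.

0 dB/decade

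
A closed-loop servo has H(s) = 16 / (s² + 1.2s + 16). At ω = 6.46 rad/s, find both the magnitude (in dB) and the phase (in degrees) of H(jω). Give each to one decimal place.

|H| = -4.5 dB, ∠H = -163.2 deg

|(j6.46)² + 1.2(j6.46) + 16| = |-25.732 + j7.752| = 26.87
|H(j6.46)| = 16 / 26.87 = 0.59537
20 log₁₀(0.59537) = -4.50 dB
∠[(j6.46)² + 1.2(j6.46) + 16] = ∠[-25.732 + j7.752] = 163.23°
∠H(j6.46) = −163.23° = -163.23°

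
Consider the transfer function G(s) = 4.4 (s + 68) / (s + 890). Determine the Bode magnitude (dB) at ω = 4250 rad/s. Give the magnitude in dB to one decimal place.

|j4250 + 68| = √(4250² + 68²) = 4251
|j4250 + 890| = √(4250² + 890²) = 4342
|G(j4250)| = 4.4 × 4251 / 4342 = 4.3071
20 log₁₀(4.3071) = 12.68 dB

12.7 dB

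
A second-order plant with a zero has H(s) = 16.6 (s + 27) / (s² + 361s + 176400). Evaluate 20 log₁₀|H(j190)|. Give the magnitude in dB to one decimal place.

-33.8 dB

|j190 + 27| = √(190² + 27²) = 191.9
|(j190)² + 361(j190) + 176400| = |1.403e+05 + j68590| = 1.562e+05
|H(j190)| = 16.6 × 191.9 / 1.562e+05 = 0.020399
20 log₁₀(0.020399) = -33.81 dB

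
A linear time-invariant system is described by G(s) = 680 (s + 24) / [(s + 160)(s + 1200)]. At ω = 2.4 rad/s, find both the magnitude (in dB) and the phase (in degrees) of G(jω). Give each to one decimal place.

|j2.4 + 24| = √(2.4² + 24²) = 24.12
|j2.4 + 160| = √(2.4² + 160²) = 160
|j2.4 + 1200| = √(2.4² + 1200²) = 1200
|G(j2.4)| = 680 × 24.12 / (160 × 1200) = 0.085414
20 log₁₀(0.085414) = -21.37 dB
∠(j2.4 + 24) = arctan(2.4/24) = 5.71°
∠(j2.4 + 160) = arctan(2.4/160) = 0.86°
∠(j2.4 + 1200) = arctan(2.4/1200) = 0.11°
∠G(j2.4) = 5.71° − (0.86° + 0.11°) = 4.74°

|G| = -21.4 dB, ∠G = 4.7 deg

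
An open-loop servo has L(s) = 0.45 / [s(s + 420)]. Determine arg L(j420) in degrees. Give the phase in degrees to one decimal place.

∠(j420 + 420) = arctan(420/420) = 45.00°
∠(j420) = 90.00°
∠L(j420) = − (45.00° + 90.00°) = -135.00°

-135.0°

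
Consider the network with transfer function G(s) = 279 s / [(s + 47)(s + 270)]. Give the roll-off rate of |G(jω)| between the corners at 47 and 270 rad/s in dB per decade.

In this band the factors already past their corner are: 1 differentiator zero, pole at 47; net slope = 0 dB/decade.

0 dB/decade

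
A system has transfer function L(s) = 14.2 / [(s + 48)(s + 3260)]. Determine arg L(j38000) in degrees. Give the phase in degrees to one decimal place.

∠(j38000 + 48) = arctan(38000/48) = 89.93°
∠(j38000 + 3260) = arctan(38000/3260) = 85.10°
∠L(j38000) = − (89.93° + 85.10°) = -175.02°

-175.0 deg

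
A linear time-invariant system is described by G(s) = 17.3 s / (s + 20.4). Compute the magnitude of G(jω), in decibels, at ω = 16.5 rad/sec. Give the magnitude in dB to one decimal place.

20.7 dB

|j16.5| = 16.5
|j16.5 + 20.4| = √(16.5² + 20.4²) = 26.24
|G(j16.5)| = 17.3 × 16.5 / 26.24 = 10.879
20 log₁₀(10.879) = 20.73 dB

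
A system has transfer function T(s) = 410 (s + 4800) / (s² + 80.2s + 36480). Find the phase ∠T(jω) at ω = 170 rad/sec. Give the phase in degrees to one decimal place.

∠(j170 + 4800) = arctan(170/4800) = 2.03°
∠[(j170)² + 80.2(j170) + 36480] = ∠[7580 + j13634] = 60.93°
∠T(j170) = 2.03° − 60.93° = -58.90°

-58.9°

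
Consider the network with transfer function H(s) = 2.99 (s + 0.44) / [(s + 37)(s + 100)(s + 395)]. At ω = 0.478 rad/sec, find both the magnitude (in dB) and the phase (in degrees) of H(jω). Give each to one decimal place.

|j0.478 + 0.44| = √(0.478² + 0.44²) = 0.6497
|j0.478 + 37| = √(0.478² + 37²) = 37
|j0.478 + 100| = √(0.478² + 100²) = 100
|j0.478 + 395| = √(0.478² + 395²) = 395
|H(j0.478)| = 2.99 × 0.6497 / (37 × 100 × 395) = 1.329e-06
20 log₁₀(1.329e-06) = -117.53 dB
∠(j0.478 + 0.44) = arctan(0.478/0.44) = 47.37°
∠(j0.478 + 37) = arctan(0.478/37) = 0.74°
∠(j0.478 + 100) = arctan(0.478/100) = 0.27°
∠(j0.478 + 395) = arctan(0.478/395) = 0.07°
∠H(j0.478) = 47.37° − (0.74° + 0.27° + 0.07°) = 46.29°

|H| = -117.5 dB, ∠H = 46.3°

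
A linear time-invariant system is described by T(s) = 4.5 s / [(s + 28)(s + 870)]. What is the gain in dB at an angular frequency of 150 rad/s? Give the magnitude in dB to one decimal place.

|j150| = 150
|j150 + 28| = √(150² + 28²) = 152.6
|j150 + 870| = √(150² + 870²) = 882.8
|T(j150)| = 4.5 × 150 / (152.6 × 882.8) = 0.0050107
20 log₁₀(0.0050107) = -46.00 dB

-46.0 dB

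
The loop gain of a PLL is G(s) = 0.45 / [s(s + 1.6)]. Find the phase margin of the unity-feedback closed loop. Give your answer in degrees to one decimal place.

Gain crossover: |G(jω)| = 1 at ω ≈ 0.277 rad/sec.
∠G(j0.277) = −90° − arctan(0.277/1.6) ≈ -99.83°
PM = 180° + (-99.83°) = 80.17°

80.2°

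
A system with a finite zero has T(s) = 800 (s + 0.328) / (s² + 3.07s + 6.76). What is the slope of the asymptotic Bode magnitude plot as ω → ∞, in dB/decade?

With 1 zero and 2 poles, the high-frequency asymptotic slope is 20 × (1 − 2) = -20 dB/decade.

-20 dB/decade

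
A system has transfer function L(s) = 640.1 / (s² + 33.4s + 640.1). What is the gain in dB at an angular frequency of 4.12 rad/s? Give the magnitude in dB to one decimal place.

0.0 dB

|(j4.12)² + 33.4(j4.12) + 640.1| = |623.13 + j137.61| = 638.1
|L(j4.12)| = 640.1 / 638.1 = 1.0031
20 log₁₀(1.0031) = 0.03 dB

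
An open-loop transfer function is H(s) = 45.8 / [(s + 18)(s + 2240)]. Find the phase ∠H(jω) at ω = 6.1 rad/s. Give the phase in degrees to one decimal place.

∠(j6.1 + 18) = arctan(6.1/18) = 18.72°
∠(j6.1 + 2240) = arctan(6.1/2240) = 0.16°
∠H(j6.1) = − (18.72° + 0.16°) = -18.88°

-18.9°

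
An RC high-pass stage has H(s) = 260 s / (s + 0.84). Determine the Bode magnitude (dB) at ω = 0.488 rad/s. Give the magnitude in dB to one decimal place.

|j0.488| = 0.488
|j0.488 + 0.84| = √(0.488² + 0.84²) = 0.9715
|H(j0.488)| = 260 × 0.488 / 0.9715 = 130.61
20 log₁₀(130.61) = 42.32 dB

42.3 dB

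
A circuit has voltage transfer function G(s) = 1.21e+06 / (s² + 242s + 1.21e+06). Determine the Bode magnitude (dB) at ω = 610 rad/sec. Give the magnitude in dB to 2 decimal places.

|(j610)² + 242(j610) + 1.21e+06| = |8.379e+05 + j1.4762e+05| = 8.508e+05
|G(j610)| = 1.21e+06 / 8.508e+05 = 1.4222
20 log₁₀(1.4222) = 3.059 dB

3.06 dB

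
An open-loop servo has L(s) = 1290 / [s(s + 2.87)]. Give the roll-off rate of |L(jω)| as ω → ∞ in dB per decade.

-40 dB/decade

With 0 zeros and 2 poles, the high-frequency asymptotic slope is 20 × (0 − 2) = -40 dB/decade.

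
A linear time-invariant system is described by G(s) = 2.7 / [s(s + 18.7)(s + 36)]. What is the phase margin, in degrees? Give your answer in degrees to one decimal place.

Gain crossover: |G(jω)| = 1 at ω ≈ 0.00401 rad/s.
∠G(j0.00401) = −90° − arctan(0.00401/18.7) − arctan(0.00401/36) ≈ -90.02°
PM = 180° + (-90.02°) = 89.98°

90.0 deg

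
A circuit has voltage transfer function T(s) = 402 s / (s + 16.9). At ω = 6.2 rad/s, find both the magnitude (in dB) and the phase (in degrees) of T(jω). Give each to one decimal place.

|T| = 42.8 dB, ∠T = 69.9 deg

|j6.2| = 6.2
|j6.2 + 16.9| = √(6.2² + 16.9²) = 18
|T(j6.2)| = 402 × 6.2 / 18 = 138.46
20 log₁₀(138.46) = 42.83 dB
∠(j6.2) = 90.00°
∠(j6.2 + 16.9) = arctan(6.2/16.9) = 20.15°
∠T(j6.2) = 90.00° − 20.15° = 69.85°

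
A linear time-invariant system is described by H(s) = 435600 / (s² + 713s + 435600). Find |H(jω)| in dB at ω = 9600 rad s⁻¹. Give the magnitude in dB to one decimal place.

-46.5 dB

|(j9600)² + 713(j9600) + 435600| = |-9.1724e+07 + j6.8448e+06| = 9.198e+07
|H(j9600)| = 435600 / 9.198e+07 = 0.0047358
20 log₁₀(0.0047358) = -46.49 dB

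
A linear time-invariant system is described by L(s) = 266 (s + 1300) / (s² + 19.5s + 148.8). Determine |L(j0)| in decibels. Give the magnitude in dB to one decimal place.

67.3 dB

L(0) = 266 × 1300 / 148.8 = 2323.9
20 log₁₀(2323.9) = 67.32 dB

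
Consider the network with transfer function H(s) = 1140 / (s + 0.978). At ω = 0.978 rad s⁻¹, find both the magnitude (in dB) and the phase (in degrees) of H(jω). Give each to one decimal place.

|j0.978 + 0.978| = √(0.978² + 0.978²) = 1.383
|H(j0.978)| = 1140 / 1.383 = 824.23
20 log₁₀(824.23) = 58.32 dB
∠(j0.978 + 0.978) = arctan(0.978/0.978) = 45.00°
∠H(j0.978) = −45.00° = -45.00°

|H| = 58.3 dB, ∠H = -45.0°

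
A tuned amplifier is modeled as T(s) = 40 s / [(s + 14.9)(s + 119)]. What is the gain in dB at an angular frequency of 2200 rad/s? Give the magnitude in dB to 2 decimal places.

-34.82 dB

|j2200| = 2200
|j2200 + 14.9| = √(2200² + 14.9²) = 2200
|j2200 + 119| = √(2200² + 119²) = 2203
|T(j2200)| = 40 × 2200 / (2200 × 2203) = 0.018155
20 log₁₀(0.018155) = -34.820 dB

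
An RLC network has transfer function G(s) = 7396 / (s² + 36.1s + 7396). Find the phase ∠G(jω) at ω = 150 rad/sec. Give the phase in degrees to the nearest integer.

∠[(j150)² + 36.1(j150) + 7396] = ∠[-15104 + j5415] = 160.28°
∠G(j150) = −160.28° = -160.28°

-160 deg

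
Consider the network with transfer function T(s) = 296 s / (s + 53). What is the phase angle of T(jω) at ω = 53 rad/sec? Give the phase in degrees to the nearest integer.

45°

∠(j53) = 90.00°
∠(j53 + 53) = arctan(53/53) = 45.00°
∠T(j53) = 90.00° − 45.00° = 45.00°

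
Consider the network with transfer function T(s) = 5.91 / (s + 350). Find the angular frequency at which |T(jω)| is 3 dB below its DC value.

For a single-pole low-pass, the −3 dB point is at the pole: ω = 350 rad/sec.

350 rad/sec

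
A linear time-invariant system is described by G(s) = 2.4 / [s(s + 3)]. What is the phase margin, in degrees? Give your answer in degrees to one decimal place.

75.5°

Gain crossover: |G(jω)| = 1 at ω ≈ 0.775 rad s⁻¹.
∠G(j0.775) = −90° − arctan(0.775/3) ≈ -104.48°
PM = 180° + (-104.48°) = 75.52°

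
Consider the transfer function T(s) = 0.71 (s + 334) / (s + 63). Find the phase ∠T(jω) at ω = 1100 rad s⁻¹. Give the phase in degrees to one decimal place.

-13.6°

∠(j1100 + 334) = arctan(1100/334) = 73.11°
∠(j1100 + 63) = arctan(1100/63) = 86.72°
∠T(j1100) = 73.11° − 86.72° = -13.61°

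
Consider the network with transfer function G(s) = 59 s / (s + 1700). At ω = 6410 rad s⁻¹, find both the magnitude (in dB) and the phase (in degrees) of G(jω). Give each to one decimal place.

|j6410| = 6410
|j6410 + 1700| = √(6410² + 1700²) = 6632
|G(j6410)| = 59 × 6410 / 6632 = 57.028
20 log₁₀(57.028) = 35.12 dB
∠(j6410) = 90.00°
∠(j6410 + 1700) = arctan(6410/1700) = 75.15°
∠G(j6410) = 90.00° − 75.15° = 14.85°

|G| = 35.1 dB, ∠G = 14.9°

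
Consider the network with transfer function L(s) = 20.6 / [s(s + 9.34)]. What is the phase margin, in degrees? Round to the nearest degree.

Gain crossover: |L(jω)| = 1 at ω ≈ 2.15 rad/sec.
∠L(j2.15) = −90° − arctan(2.15/9.34) ≈ -102.96°
PM = 180° + (-102.96°) = 77.04°

77°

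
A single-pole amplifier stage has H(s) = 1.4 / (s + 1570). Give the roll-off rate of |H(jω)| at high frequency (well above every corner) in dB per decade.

-20 dB/decade

With 0 zeros and 1 pole, the high-frequency asymptotic slope is 20 × (0 − 1) = -20 dB/decade.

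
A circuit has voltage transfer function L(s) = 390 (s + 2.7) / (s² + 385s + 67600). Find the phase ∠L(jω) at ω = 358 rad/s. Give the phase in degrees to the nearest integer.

-24°

∠(j358 + 2.7) = arctan(358/2.7) = 89.57°
∠[(j358)² + 385(j358) + 67600] = ∠[-60564 + j1.3783e+05] = 113.72°
∠L(j358) = 89.57° − 113.72° = -24.15°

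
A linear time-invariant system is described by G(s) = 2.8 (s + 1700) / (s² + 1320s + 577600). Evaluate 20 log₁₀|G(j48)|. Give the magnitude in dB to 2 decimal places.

|j48 + 1700| = √(48² + 1700²) = 1701
|(j48)² + 1320(j48) + 577600| = |5.753e+05 + j63360| = 5.788e+05
|G(j48)| = 2.8 × 1701 / 5.788e+05 = 0.0082276
20 log₁₀(0.0082276) = -41.695 dB

-41.69 dB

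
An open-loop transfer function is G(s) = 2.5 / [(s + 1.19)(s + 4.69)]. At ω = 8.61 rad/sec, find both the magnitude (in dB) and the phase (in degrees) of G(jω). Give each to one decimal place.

|G| = -30.7 dB, ∠G = -143.6°

|j8.61 + 1.19| = √(8.61² + 1.19²) = 8.692
|j8.61 + 4.69| = √(8.61² + 4.69²) = 9.804
|G(j8.61)| = 2.5 / (8.692 × 9.804) = 0.029336
20 log₁₀(0.029336) = -30.65 dB
∠(j8.61 + 1.19) = arctan(8.61/1.19) = 82.13°
∠(j8.61 + 4.69) = arctan(8.61/4.69) = 61.42°
∠G(j8.61) = − (82.13° + 61.42°) = -143.55°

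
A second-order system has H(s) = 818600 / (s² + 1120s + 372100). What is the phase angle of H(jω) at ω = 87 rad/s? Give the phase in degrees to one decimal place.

-15.0°

∠[(j87)² + 1120(j87) + 372100] = ∠[3.6453e+05 + j97440] = 14.97°
∠H(j87) = −14.97° = -14.97°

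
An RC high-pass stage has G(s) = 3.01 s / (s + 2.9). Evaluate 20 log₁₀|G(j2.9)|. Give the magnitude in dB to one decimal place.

6.6 dB

|j2.9| = 2.9
|j2.9 + 2.9| = √(2.9² + 2.9²) = 4.101
|G(j2.9)| = 3.01 × 2.9 / 4.101 = 2.1284
20 log₁₀(2.1284) = 6.56 dB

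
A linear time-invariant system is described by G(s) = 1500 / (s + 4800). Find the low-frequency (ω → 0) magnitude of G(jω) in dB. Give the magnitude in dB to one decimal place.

G(0) = 1500 / 4800 = 0.3125
20 log₁₀(0.3125) = -10.10 dB

-10.1 dB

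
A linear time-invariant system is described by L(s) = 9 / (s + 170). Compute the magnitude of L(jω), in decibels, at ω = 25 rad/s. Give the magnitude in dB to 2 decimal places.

-25.62 dB

|j25 + 170| = √(25² + 170²) = 171.8
|L(j25)| = 9 / 171.8 = 0.052378
20 log₁₀(0.052378) = -25.617 dB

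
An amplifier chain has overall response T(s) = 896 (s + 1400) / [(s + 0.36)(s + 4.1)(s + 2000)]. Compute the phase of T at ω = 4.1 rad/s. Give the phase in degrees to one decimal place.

∠(j4.1 + 1400) = arctan(4.1/1400) = 0.17°
∠(j4.1 + 0.36) = arctan(4.1/0.36) = 84.98°
∠(j4.1 + 4.1) = arctan(4.1/4.1) = 45.00°
∠(j4.1 + 2000) = arctan(4.1/2000) = 0.12°
∠T(j4.1) = 0.17° − (84.98° + 45.00° + 0.12°) = -129.93°

-129.9 deg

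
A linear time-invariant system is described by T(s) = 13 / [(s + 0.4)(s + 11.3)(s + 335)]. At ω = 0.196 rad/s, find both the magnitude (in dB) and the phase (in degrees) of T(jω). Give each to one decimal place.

|T| = -42.3 dB, ∠T = -27.1°

|j0.196 + 0.4| = √(0.196² + 0.4²) = 0.4454
|j0.196 + 11.3| = √(0.196² + 11.3²) = 11.3
|j0.196 + 335| = √(0.196² + 335²) = 335
|T(j0.196)| = 13 / (0.4454 × 11.3 × 335) = 0.0077084
20 log₁₀(0.0077084) = -42.26 dB
∠(j0.196 + 0.4) = arctan(0.196/0.4) = 26.10°
∠(j0.196 + 11.3) = arctan(0.196/11.3) = 0.99°
∠(j0.196 + 335) = arctan(0.196/335) = 0.03°
∠T(j0.196) = − (26.10° + 0.99° + 0.03°) = -27.13°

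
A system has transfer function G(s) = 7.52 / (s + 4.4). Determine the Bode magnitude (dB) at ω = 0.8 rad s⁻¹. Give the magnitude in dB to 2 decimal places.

4.51 dB

|j0.8 + 4.4| = √(0.8² + 4.4²) = 4.472
|G(j0.8)| = 7.52 / 4.472 = 1.6815
20 log₁₀(1.6815) = 4.514 dB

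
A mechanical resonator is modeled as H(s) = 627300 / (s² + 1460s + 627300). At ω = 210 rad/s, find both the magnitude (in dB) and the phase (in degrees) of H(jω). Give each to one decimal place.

|H| = -0.4 dB, ∠H = -27.7 deg

|(j210)² + 1460(j210) + 627300| = |5.832e+05 + j3.066e+05| = 6.589e+05
|H(j210)| = 627300 / 6.589e+05 = 0.95207
20 log₁₀(0.95207) = -0.43 dB
∠[(j210)² + 1460(j210) + 627300] = ∠[5.832e+05 + j3.066e+05] = 27.73°
∠H(j210) = −27.73° = -27.73°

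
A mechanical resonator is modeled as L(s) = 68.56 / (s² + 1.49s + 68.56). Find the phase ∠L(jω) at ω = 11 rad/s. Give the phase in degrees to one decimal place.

∠[(j11)² + 1.49(j11) + 68.56] = ∠[-52.44 + j16.39] = 162.64°
∠L(j11) = −162.64° = -162.64°

-162.6°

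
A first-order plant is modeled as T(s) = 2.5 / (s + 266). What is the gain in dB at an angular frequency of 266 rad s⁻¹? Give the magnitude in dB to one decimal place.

|j266 + 266| = √(266² + 266²) = 376.2
|T(j266)| = 2.5 / 376.2 = 0.0066457
20 log₁₀(0.0066457) = -43.55 dB

-43.5 dB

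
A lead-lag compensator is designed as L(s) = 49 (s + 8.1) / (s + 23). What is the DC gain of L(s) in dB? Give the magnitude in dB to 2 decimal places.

24.74 dB

L(0) = 49 × 8.1 / 23 = 17.257
20 log₁₀(17.257) = 24.739 dB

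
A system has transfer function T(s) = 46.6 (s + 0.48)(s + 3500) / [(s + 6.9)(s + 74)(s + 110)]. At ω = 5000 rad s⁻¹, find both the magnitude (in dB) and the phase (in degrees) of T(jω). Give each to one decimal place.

|j5000 + 0.48| = √(5000² + 0.48²) = 5000
|j5000 + 3500| = √(5000² + 3500²) = 6103
|j5000 + 6.9| = √(5000² + 6.9²) = 5000
|j5000 + 74| = √(5000² + 74²) = 5001
|j5000 + 110| = √(5000² + 110²) = 5001
|T(j5000)| = 46.6 × 5000 × 6103 / (5000 × 5001 × 5001) = 0.011373
20 log₁₀(0.011373) = -38.88 dB
∠(j5000 + 0.48) = arctan(5000/0.48) = 89.99°
∠(j5000 + 3500) = arctan(5000/3500) = 55.01°
∠(j5000 + 6.9) = arctan(5000/6.9) = 89.92°
∠(j5000 + 74) = arctan(5000/74) = 89.15°
∠(j5000 + 110) = arctan(5000/110) = 88.74°
∠T(j5000) = 89.99° + 55.01° − (89.92° + 89.15° + 88.74°) = -122.81°

|T| = -38.9 dB, ∠T = -122.8°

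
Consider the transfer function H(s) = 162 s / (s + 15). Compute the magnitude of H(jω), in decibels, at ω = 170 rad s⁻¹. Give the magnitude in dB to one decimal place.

|j170| = 170
|j170 + 15| = √(170² + 15²) = 170.7
|H(j170)| = 162 × 170 / 170.7 = 161.37
20 log₁₀(161.37) = 44.16 dB

44.2 dB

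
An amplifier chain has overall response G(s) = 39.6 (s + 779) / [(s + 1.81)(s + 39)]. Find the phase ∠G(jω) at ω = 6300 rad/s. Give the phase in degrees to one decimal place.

∠(j6300 + 779) = arctan(6300/779) = 82.95°
∠(j6300 + 1.81) = arctan(6300/1.81) = 89.98°
∠(j6300 + 39) = arctan(6300/39) = 89.65°
∠G(j6300) = 82.95° − (89.98° + 89.65°) = -96.68°

-96.7°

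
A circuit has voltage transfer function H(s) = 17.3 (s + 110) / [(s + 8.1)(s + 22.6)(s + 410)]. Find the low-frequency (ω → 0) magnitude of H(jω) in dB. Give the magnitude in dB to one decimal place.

-31.9 dB

H(0) = 17.3 × 110 / (8.1 × 22.6 × 410) = 0.025355
20 log₁₀(0.025355) = -31.92 dB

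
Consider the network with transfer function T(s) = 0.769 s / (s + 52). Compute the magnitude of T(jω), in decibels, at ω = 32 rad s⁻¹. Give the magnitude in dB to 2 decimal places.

|j32| = 32
|j32 + 52| = √(32² + 52²) = 61.06
|T(j32)| = 0.769 × 32 / 61.06 = 0.40303
20 log₁₀(0.40303) = -7.893 dB

-7.89 dB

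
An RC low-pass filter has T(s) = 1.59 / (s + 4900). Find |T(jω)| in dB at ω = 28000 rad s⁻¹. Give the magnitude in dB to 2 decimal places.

|j28000 + 4900| = √(28000² + 4900²) = 2.843e+04
|T(j28000)| = 1.59 / 2.843e+04 = 5.5936e-05
20 log₁₀(5.5936e-05) = -85.046 dB

-85.05 dB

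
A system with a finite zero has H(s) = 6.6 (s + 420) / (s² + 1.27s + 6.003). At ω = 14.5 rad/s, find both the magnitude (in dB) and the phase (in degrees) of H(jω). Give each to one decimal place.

|j14.5 + 420| = √(14.5² + 420²) = 420.3
|(j14.5)² + 1.27(j14.5) + 6.003| = |-204.25 + j18.415| = 205.1
|H(j14.5)| = 6.6 × 420.3 / 205.1 = 13.525
20 log₁₀(13.525) = 22.62 dB
∠(j14.5 + 420) = arctan(14.5/420) = 1.98°
∠[(j14.5)² + 1.27(j14.5) + 6.003] = ∠[-204.25 + j18.415] = 174.85°
∠H(j14.5) = 1.98° − 174.85° = -172.87°

|H| = 22.6 dB, ∠H = -172.9 deg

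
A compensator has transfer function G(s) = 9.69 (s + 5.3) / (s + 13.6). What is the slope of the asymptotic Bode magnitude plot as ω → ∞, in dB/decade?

0 dB/decade

With 1 zero and 1 pole, the high-frequency asymptotic slope is 20 × (1 − 1) = 0 dB/decade.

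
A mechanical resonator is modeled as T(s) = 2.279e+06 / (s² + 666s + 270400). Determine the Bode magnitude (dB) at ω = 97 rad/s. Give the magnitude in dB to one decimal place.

18.6 dB

|(j97)² + 666(j97) + 270400| = |2.6099e+05 + j64602| = 2.689e+05
|T(j97)| = 2.279e+06 / 2.689e+05 = 8.4763
20 log₁₀(8.4763) = 18.56 dB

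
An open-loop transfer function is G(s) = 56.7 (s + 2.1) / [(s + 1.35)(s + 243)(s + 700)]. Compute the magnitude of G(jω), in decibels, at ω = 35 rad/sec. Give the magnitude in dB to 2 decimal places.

-69.63 dB

|j35 + 2.1| = √(35² + 2.1²) = 35.06
|j35 + 1.35| = √(35² + 1.35²) = 35.03
|j35 + 243| = √(35² + 243²) = 245.5
|j35 + 700| = √(35² + 700²) = 700.9
|G(j35)| = 56.7 × 35.06 / (35.03 × 245.5 × 700.9) = 0.00032986
20 log₁₀(0.00032986) = -69.633 dB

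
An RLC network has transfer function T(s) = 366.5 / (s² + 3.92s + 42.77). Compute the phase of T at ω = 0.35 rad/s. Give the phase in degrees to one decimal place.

∠[(j0.35)² + 3.92(j0.35) + 42.77] = ∠[42.648 + j1.372] = 1.84°
∠T(j0.35) = −1.84° = -1.84°

-1.8°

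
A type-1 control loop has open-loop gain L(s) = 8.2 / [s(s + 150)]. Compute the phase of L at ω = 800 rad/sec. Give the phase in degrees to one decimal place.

∠(j800 + 150) = arctan(800/150) = 79.38°
∠(j800) = 90.00°
∠L(j800) = − (79.38° + 90.00°) = -169.38°

-169.4 deg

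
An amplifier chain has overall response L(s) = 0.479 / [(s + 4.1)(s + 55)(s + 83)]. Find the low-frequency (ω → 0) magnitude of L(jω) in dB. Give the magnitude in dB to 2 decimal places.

L(0) = 0.479 / (4.1 × 55 × 83) = 2.5592e-05
20 log₁₀(2.5592e-05) = -91.838 dB

-91.84 dB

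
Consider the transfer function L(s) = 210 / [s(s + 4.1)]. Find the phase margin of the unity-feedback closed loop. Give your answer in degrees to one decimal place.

16.1°

Gain crossover: |L(jω)| = 1 at ω ≈ 14.2 rad s⁻¹.
∠L(j14.2) = −90° − arctan(14.2/4.1) ≈ -163.90°
PM = 180° + (-163.90°) = 16.10°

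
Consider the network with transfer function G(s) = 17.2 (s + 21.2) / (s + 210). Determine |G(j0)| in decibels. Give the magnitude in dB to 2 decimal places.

G(0) = 17.2 × 21.2 / 210 = 1.7364
20 log₁₀(1.7364) = 4.793 dB

4.79 dB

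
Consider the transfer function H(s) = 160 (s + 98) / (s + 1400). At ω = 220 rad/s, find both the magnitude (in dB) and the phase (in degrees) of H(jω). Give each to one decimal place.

|H| = 28.7 dB, ∠H = 57.1°

|j220 + 98| = √(220² + 98²) = 240.8
|j220 + 1400| = √(220² + 1400²) = 1417
|H(j220)| = 160 × 240.8 / 1417 = 27.191
20 log₁₀(27.191) = 28.69 dB
∠(j220 + 98) = arctan(220/98) = 65.99°
∠(j220 + 1400) = arctan(220/1400) = 8.93°
∠H(j220) = 65.99° − 8.93° = 57.06°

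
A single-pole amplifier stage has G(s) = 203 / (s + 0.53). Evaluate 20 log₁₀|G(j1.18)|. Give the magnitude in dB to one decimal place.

43.9 dB

|j1.18 + 0.53| = √(1.18² + 0.53²) = 1.294
|G(j1.18)| = 203 / 1.294 = 156.93
20 log₁₀(156.93) = 43.91 dB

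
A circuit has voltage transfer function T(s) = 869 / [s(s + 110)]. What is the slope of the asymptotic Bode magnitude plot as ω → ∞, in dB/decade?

-40 dB/decade

With 0 zeros and 2 poles, the high-frequency asymptotic slope is 20 × (0 − 2) = -40 dB/decade.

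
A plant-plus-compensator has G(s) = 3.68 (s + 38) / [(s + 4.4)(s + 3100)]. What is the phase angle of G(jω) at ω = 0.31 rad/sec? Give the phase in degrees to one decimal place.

-3.6°

∠(j0.31 + 38) = arctan(0.31/38) = 0.47°
∠(j0.31 + 4.4) = arctan(0.31/4.4) = 4.03°
∠(j0.31 + 3100) = arctan(0.31/3100) = 0.01°
∠G(j0.31) = 0.47° − (4.03° + 0.01°) = -3.57°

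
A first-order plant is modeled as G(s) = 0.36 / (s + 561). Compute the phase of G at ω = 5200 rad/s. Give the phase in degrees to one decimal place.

-83.8 deg

∠(j5200 + 561) = arctan(5200/561) = 83.84°
∠G(j5200) = −83.84° = -83.84°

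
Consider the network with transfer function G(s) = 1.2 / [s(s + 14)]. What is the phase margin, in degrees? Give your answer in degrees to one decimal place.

89.6°

Gain crossover: |G(jω)| = 1 at ω ≈ 0.0857 rad s⁻¹.
∠G(j0.0857) = −90° − arctan(0.0857/14) ≈ -90.35°
PM = 180° + (-90.35°) = 89.65°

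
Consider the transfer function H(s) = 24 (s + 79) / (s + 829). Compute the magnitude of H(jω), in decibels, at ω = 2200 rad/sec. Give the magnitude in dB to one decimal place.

27.0 dB

|j2200 + 79| = √(2200² + 79²) = 2201
|j2200 + 829| = √(2200² + 829²) = 2351
|H(j2200)| = 24 × 2201 / 2351 = 22.473
20 log₁₀(22.473) = 27.03 dB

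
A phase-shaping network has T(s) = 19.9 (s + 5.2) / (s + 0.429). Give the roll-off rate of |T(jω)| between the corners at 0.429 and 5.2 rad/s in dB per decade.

-20 dB/decade

In this band the factors already past their corner are: pole at 0.429; net slope = -20 dB/decade.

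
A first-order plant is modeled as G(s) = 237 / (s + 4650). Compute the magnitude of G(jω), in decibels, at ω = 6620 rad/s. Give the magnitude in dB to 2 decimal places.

-30.66 dB

|j6620 + 4650| = √(6620² + 4650²) = 8090
|G(j6620)| = 237 / 8090 = 0.029296
20 log₁₀(0.029296) = -30.664 dB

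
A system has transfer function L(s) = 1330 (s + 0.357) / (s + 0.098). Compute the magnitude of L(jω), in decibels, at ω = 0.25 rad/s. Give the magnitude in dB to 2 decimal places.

66.68 dB

|j0.25 + 0.357| = √(0.25² + 0.357²) = 0.4358
|j0.25 + 0.098| = √(0.25² + 0.098²) = 0.2685
|L(j0.25)| = 1330 × 0.4358 / 0.2685 = 2158.7
20 log₁₀(2158.7) = 66.684 dB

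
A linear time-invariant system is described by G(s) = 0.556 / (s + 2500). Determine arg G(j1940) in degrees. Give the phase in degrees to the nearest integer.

∠(j1940 + 2500) = arctan(1940/2500) = 37.81°
∠G(j1940) = −37.81° = -37.81°

-38 deg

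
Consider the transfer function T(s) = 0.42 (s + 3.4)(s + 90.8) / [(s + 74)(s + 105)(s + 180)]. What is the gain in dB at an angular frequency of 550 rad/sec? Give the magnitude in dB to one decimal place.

-62.9 dB

|j550 + 3.4| = √(550² + 3.4²) = 550
|j550 + 90.8| = √(550² + 90.8²) = 557.4
|j550 + 74| = √(550² + 74²) = 555
|j550 + 105| = √(550² + 105²) = 559.9
|j550 + 180| = √(550² + 180²) = 578.7
|T(j550)| = 0.42 × 550 × 557.4 / (555 × 559.9 × 578.7) = 0.00071609
20 log₁₀(0.00071609) = -62.90 dB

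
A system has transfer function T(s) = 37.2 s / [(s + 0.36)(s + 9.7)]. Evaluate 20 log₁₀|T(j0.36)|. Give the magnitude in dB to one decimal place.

8.7 dB

|j0.36| = 0.36
|j0.36 + 0.36| = √(0.36² + 0.36²) = 0.5091
|j0.36 + 9.7| = √(0.36² + 9.7²) = 9.707
|T(j0.36)| = 37.2 × 0.36 / (0.5091 × 9.707) = 2.7099
20 log₁₀(2.7099) = 8.66 dB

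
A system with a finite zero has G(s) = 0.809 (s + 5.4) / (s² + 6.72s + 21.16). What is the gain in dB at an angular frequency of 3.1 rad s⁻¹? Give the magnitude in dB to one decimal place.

-13.5 dB

|j3.1 + 5.4| = √(3.1² + 5.4²) = 6.227
|(j3.1)² + 6.72(j3.1) + 21.16| = |11.55 + j20.832| = 23.82
|G(j3.1)| = 0.809 × 6.227 / 23.82 = 0.21148
20 log₁₀(0.21148) = -13.49 dB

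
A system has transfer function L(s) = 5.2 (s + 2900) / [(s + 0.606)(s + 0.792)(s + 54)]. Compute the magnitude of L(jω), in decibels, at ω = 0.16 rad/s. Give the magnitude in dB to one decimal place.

54.8 dB

|j0.16 + 2900| = √(0.16² + 2900²) = 2900
|j0.16 + 0.606| = √(0.16² + 0.606²) = 0.6268
|j0.16 + 0.792| = √(0.16² + 0.792²) = 0.808
|j0.16 + 54| = √(0.16² + 54²) = 54
|L(j0.16)| = 5.2 × 2900 / (0.6268 × 0.808 × 54) = 551.43
20 log₁₀(551.43) = 54.83 dB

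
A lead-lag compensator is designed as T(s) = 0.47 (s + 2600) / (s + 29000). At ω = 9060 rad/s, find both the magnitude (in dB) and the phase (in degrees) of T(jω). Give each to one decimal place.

|T| = -16.7 dB, ∠T = 56.6°

|j9060 + 2600| = √(9060² + 2600²) = 9426
|j9060 + 29000| = √(9060² + 29000²) = 3.038e+04
|T(j9060)| = 0.47 × 9426 / 3.038e+04 = 0.14581
20 log₁₀(0.14581) = -16.72 dB
∠(j9060 + 2600) = arctan(9060/2600) = 73.99°
∠(j9060 + 29000) = arctan(9060/29000) = 17.35°
∠T(j9060) = 73.99° − 17.35° = 56.64°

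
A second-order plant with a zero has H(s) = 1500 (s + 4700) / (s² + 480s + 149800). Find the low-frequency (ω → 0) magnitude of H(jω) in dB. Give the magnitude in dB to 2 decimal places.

33.45 dB

H(0) = 1500 × 4700 / 149800 = 47.063
20 log₁₀(47.063) = 33.454 dB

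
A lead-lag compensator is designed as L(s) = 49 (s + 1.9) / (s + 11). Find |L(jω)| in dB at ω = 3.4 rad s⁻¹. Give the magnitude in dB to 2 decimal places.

24.39 dB

|j3.4 + 1.9| = √(3.4² + 1.9²) = 3.895
|j3.4 + 11| = √(3.4² + 11²) = 11.51
|L(j3.4)| = 49 × 3.895 / 11.51 = 16.576
20 log₁₀(16.576) = 24.390 dB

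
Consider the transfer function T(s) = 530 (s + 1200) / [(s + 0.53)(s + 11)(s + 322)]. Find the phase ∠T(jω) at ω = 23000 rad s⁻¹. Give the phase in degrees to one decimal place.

∠(j23000 + 1200) = arctan(23000/1200) = 87.01°
∠(j23000 + 0.53) = arctan(23000/0.53) = 90.00°
∠(j23000 + 11) = arctan(23000/11) = 89.97°
∠(j23000 + 322) = arctan(23000/322) = 89.20°
∠T(j23000) = 87.01° − (90.00° + 89.97° + 89.20°) = -182.16°

-182.2°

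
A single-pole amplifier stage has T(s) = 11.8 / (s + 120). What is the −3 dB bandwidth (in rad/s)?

120 rad/s

For a single-pole low-pass, the −3 dB point is at the pole: ω = 120 rad/s.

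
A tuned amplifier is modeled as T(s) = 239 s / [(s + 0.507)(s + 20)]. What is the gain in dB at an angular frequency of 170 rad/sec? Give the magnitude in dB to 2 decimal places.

|j170| = 170
|j170 + 0.507| = √(170² + 0.507²) = 170
|j170 + 20| = √(170² + 20²) = 171.2
|T(j170)| = 239 × 170 / (170 × 171.2) = 1.3962
20 log₁₀(1.3962) = 2.899 dB

2.90 dB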